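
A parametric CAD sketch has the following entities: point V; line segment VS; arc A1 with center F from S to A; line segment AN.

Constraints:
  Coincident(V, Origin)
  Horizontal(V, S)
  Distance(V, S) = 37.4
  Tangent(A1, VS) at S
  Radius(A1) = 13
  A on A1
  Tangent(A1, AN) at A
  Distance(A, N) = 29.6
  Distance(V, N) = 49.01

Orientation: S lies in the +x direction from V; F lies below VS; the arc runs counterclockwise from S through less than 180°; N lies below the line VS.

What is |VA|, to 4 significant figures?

27.63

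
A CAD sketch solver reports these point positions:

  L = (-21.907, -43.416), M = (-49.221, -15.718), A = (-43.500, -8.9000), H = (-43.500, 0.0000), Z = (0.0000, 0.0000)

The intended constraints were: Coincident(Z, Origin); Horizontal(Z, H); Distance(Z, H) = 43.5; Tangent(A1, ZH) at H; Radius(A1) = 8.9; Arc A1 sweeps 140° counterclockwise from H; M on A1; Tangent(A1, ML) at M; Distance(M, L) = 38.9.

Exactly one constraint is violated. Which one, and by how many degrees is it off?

Tangent(A1, ML) at M — off by 5.40°.

Z = (0.00, 0.00) ✓; Z.y = 0.00, H.y = 0.00 ✓; |ZH| = 43.50 ✓; ∠(AH, HZ) = 90.00° ✓; |AH| = 8.900 ✓; bearing(A→M) − bearing(A→H) = 140.0° ✓; |AM| = 8.900 ✓; ∠(AM, ML) = 95.40° ✗; |ML| = 38.90 ✓.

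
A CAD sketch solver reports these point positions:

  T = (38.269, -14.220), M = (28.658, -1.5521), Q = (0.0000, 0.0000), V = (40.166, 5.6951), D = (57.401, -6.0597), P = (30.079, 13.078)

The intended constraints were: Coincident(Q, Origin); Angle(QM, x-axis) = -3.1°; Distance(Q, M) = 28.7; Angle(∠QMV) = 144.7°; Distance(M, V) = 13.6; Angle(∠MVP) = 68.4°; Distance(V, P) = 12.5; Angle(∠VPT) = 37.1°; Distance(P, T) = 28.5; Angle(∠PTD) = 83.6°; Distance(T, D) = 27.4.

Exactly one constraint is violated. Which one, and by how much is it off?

Distance(T, D) = 27.4 — off by 6.60.

Q = (0.00, 0.00) ✓; QM at -3.100° ✓; |QM| = 28.70 ✓; ∠QMV = 144.7° ✓; |MV| = 13.60 ✓; ∠MVP = 68.40° ✓; |VP| = 12.50 ✓; ∠VPT = 37.10° ✓; |PT| = 28.50 ✓; ∠PTD = 83.60° ✓; |TD| = 20.80 ✗.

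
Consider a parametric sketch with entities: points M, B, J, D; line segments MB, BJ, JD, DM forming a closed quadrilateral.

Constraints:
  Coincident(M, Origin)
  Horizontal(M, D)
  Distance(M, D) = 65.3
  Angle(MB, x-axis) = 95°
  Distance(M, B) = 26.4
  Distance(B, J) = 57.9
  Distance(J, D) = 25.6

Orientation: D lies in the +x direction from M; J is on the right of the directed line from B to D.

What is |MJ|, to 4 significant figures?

43.49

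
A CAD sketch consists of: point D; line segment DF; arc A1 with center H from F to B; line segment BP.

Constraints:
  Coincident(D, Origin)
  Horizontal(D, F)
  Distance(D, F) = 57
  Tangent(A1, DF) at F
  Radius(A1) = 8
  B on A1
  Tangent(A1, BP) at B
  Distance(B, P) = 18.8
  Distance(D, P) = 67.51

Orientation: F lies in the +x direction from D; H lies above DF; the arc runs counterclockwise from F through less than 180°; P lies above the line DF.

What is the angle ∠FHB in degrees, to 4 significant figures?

100.5°

Checks: |HB| = 8.000 ✓; ∠(HB, BP) = 90.00° ✓; |BP| = 18.80 ✓; |DP| = 67.51 ✓.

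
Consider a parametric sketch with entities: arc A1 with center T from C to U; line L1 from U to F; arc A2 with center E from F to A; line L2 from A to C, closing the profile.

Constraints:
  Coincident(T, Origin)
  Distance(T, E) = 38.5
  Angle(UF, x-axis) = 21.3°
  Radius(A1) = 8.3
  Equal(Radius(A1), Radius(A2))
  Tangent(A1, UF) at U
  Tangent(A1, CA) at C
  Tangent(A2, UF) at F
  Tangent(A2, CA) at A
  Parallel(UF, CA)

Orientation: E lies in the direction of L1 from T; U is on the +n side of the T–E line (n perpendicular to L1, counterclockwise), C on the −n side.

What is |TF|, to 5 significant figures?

39.385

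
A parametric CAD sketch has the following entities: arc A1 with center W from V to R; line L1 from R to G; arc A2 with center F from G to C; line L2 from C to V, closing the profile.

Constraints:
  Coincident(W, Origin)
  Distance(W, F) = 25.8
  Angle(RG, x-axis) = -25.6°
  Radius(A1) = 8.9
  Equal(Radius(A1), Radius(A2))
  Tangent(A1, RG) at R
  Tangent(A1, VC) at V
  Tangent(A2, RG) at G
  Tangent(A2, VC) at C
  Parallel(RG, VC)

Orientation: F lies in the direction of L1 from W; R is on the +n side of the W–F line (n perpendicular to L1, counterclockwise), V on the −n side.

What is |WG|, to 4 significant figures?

27.29

Tangency of A1 to both parallel lines with radius 8.9 puts R and V at W ± 8.9·n: R = (3.846, 8.026), V = (-3.846, -8.026). Equal radii place G and C the same way about F: G = F + 8.9·n = (27.11, -3.122), C = F − 8.9·n = (19.42, -19.17). Then |WG| = |G − W| = 27.29.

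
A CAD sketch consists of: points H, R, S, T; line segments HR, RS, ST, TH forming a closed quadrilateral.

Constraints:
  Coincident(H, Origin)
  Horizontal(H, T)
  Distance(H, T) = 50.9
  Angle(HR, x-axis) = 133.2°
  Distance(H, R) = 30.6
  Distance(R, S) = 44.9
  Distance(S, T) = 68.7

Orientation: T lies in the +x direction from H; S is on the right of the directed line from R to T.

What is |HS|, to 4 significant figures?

26.23

Checks: |RS| = 44.90 ✓; |ST| = 68.70 ✓.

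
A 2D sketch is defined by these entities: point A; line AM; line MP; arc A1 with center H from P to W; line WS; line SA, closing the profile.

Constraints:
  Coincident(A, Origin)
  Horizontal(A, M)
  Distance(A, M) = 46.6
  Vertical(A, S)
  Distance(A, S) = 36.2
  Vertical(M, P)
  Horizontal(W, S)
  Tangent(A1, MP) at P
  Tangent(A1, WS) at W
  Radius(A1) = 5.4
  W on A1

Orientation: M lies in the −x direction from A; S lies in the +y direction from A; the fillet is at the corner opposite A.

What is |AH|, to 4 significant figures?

51.44

A is at the origin; A and M share the same y with |AM| = 46.6 and M on the −x side, so M = (-46.60, 0.000). A and S share the same x with |AS| = 36.2 and S on the +y side, so S = (0.000, 36.20). The virtual corner opposite A is at (-46.60, 36.20). Tangency of A1 to MP means the radius HP is perpendicular to MP and since A1 is tangent to WS there, HW ⟂ WS, with radius 5.4, so the center H sits 5.4 in from both sides at H = (-41.20, 30.80). Then |AH| = |H − A| = 51.44.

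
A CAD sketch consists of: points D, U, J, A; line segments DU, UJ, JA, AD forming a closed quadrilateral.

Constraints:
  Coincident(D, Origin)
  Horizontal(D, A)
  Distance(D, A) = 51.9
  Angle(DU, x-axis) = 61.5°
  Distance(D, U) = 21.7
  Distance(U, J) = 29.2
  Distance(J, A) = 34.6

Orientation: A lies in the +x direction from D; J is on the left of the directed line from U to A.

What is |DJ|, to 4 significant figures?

48.33

Checks: |UJ| = 29.20 ✓; |JA| = 34.60 ✓.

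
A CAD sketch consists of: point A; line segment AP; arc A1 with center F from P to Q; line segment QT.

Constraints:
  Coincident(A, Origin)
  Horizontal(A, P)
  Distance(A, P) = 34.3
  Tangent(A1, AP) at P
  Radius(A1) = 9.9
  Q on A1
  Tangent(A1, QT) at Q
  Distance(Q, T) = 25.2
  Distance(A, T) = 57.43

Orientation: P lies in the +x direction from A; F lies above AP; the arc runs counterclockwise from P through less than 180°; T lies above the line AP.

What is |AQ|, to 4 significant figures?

45.11

Checks: ∠(FP, PA) = 90.00° ✓; |FQ| = 9.900 ✓; ∠(FQ, QT) = 90.00° ✓; |QT| = 25.20 ✓; |AT| = 57.43 ✓.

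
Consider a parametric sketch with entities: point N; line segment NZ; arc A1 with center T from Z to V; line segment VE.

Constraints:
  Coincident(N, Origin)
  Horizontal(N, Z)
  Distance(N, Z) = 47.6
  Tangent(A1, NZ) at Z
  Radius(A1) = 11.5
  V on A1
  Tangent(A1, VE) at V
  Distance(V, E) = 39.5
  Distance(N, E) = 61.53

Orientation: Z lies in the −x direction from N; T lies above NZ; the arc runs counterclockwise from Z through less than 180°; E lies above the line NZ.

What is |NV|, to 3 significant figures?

37.8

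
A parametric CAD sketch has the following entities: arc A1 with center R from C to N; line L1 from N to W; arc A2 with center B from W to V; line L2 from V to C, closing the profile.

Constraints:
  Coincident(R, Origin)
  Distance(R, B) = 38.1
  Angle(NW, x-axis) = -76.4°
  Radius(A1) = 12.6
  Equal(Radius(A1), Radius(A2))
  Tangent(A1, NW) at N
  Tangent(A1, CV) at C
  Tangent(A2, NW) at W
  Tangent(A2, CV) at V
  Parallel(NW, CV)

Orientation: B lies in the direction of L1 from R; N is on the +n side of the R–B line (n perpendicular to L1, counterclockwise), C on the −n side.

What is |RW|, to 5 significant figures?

40.129

The slot axis is L1's direction at -76.4°, so u = (cos -76.4°, sin -76.4°) = (0.23514, -0.97196) and n = (−sin -76.4°, cos -76.4°) = (0.97196, 0.23514). R is at the origin and B lies 38.1 along u from R, so B = 38.1·u = (8.9589, -37.032). Tangency of A1 to both parallel lines with radius 12.6 puts N and C at R ± 12.6·n: N = (12.247, 2.9628), C = (-12.247, -2.9628). Equal radii place W and V the same way about B: W = B + 12.6·n = (21.206, -34.069), V = B − 12.6·n = (-3.2878, -39.995). Then |RW| = |W − R| = 40.129.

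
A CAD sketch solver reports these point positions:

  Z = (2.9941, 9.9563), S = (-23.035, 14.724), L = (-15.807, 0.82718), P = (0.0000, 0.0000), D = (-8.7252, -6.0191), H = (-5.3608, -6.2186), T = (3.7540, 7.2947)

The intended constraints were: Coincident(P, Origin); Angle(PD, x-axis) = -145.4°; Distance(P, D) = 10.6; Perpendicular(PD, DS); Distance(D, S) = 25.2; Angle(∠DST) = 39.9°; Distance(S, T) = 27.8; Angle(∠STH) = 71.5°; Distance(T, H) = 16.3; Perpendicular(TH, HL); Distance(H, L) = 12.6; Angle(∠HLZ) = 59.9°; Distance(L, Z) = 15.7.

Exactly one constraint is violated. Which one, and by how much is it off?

Distance(L, Z) = 15.7 — off by 5.20.

P = (0.00, 0.00) ✓; PD at -145.4° ✓; |PD| = 10.60 ✓; ∠(PD, DS) = 90.00° ✓; |DS| = 25.20 ✓; ∠DST = 39.90° ✓; |ST| = 27.80 ✓; ∠STH = 71.50° ✓; |TH| = 16.30 ✓; ∠(TH, HL) = 90.00° ✓; |HL| = 12.60 ✓; ∠HLZ = 59.90° ✓; |LZ| = 20.90 ✗.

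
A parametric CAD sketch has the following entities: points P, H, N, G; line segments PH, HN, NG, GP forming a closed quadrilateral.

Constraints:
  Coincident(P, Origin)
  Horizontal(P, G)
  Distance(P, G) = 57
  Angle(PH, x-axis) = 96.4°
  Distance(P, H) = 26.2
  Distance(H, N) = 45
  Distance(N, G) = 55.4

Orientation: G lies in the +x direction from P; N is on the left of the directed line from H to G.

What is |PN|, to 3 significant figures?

61.5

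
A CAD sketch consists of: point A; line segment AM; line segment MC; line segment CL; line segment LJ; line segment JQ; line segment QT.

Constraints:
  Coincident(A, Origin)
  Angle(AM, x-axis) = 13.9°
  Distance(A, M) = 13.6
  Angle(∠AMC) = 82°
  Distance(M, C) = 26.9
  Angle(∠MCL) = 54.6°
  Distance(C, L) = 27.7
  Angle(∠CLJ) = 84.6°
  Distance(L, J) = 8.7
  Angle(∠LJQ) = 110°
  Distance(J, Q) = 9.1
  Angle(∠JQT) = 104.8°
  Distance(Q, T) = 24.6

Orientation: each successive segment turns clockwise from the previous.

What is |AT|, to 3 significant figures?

30.2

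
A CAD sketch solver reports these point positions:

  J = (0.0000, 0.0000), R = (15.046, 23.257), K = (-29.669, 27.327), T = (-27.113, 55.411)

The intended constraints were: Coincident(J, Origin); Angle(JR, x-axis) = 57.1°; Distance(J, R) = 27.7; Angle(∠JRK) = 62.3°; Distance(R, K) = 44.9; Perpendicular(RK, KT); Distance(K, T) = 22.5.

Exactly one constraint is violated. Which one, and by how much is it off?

Distance(K, T) = 22.5 — off by 5.70.

J = (0.00, 0.00) ✓; JR at 57.10° ✓; |JR| = 27.70 ✓; ∠JRK = 62.30° ✓; |RK| = 44.90 ✓; ∠(RK, KT) = 90.00° ✓; |KT| = 28.20 ✗.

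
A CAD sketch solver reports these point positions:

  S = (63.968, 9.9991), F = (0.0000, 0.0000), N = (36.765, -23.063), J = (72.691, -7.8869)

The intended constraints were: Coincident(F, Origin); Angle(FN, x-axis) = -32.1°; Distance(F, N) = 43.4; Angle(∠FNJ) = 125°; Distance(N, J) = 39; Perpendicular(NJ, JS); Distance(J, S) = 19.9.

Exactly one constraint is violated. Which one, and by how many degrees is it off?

Perpendicular(NJ, JS) — off by 3.10°.

F = (0.00, 0.00) ✓; FN at -32.10° ✓; |FN| = 43.40 ✓; ∠FNJ = 125.0° ✓; |NJ| = 39.00 ✓; ∠(NJ, JS) = 93.10° ✗; |JS| = 19.90 ✓.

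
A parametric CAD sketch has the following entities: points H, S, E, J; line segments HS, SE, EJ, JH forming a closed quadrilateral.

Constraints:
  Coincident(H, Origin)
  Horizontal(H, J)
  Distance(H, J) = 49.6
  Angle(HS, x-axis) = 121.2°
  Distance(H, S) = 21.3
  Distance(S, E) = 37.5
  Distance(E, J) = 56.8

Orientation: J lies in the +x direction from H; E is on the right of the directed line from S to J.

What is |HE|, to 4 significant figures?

19.06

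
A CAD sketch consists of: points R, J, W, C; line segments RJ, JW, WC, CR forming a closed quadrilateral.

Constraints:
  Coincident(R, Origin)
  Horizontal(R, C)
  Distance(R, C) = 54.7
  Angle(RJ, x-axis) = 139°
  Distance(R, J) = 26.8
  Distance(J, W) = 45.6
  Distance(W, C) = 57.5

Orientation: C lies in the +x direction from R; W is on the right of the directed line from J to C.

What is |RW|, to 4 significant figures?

22.45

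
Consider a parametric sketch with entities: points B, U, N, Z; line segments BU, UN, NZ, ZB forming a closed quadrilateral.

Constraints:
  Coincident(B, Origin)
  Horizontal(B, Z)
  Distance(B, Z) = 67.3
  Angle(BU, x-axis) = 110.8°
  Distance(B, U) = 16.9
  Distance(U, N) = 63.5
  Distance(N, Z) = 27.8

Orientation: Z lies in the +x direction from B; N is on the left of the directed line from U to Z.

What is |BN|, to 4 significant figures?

62.27

Checks: |UN| = 63.50 ✓; |NZ| = 27.80 ✓.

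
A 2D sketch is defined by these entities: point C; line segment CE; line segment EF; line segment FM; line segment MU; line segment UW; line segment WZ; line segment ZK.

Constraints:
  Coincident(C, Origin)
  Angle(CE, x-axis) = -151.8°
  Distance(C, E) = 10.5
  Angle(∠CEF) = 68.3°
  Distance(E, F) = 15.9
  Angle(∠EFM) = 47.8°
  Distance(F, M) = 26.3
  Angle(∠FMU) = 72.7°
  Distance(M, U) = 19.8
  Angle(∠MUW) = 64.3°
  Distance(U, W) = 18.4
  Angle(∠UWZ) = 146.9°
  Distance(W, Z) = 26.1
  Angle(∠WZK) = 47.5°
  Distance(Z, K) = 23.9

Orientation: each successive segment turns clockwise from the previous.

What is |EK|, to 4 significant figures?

22.22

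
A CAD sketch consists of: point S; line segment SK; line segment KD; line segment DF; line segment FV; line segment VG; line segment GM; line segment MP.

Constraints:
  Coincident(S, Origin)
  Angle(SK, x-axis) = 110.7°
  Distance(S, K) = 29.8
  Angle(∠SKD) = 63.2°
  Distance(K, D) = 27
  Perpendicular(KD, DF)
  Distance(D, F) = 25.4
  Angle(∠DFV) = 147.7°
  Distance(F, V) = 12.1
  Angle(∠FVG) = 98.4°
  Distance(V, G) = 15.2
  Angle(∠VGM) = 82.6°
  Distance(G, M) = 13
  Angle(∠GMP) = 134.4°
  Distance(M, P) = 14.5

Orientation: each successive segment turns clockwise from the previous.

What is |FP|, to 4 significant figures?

10.34

S is at the origin; SK runs at 110.7° with length 29.8, so K = (-10.53, 27.88). ∠SKD = 63.2° gives KD at -6.100° from the x-axis; with |KD| = 27.0, D = (16.31, 25.01). KD is perpendicular to DF, so DF runs at -96.10°; with |DF| = 25.4, F = (13.61, -0.2491). ∠DFV = 147.7° gives FV at -128.4° from the x-axis; with |FV| = 12.1, V = (6.099, -9.732). ∠FVG = 98.4° gives VG at 150.0° from the x-axis; with |VG| = 15.2, G = (-7.065, -2.132). ∠VGM = 82.6° gives GM at 52.60° from the x-axis; with |GM| = 13.0, M = (0.8309, 8.196). ∠GMP = 134.4° gives MP at 7.000° from the x-axis; with |MP| = 14.5, P = (15.22, 9.963). Then |FP| = |P − F| = 10.34.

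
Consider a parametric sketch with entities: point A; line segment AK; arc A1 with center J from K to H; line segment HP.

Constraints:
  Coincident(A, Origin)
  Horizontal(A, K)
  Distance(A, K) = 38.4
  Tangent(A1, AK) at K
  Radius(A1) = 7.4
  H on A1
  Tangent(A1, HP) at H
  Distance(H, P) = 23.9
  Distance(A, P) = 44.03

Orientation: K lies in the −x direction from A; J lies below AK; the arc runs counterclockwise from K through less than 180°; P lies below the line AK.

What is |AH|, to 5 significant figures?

45.985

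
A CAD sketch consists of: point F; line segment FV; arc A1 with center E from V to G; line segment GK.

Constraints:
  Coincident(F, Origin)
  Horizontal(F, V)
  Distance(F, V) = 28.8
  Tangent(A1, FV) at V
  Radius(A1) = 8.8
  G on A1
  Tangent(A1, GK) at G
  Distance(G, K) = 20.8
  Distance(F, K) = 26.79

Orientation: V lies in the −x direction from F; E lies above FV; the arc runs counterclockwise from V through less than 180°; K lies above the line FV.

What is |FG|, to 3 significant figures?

21.4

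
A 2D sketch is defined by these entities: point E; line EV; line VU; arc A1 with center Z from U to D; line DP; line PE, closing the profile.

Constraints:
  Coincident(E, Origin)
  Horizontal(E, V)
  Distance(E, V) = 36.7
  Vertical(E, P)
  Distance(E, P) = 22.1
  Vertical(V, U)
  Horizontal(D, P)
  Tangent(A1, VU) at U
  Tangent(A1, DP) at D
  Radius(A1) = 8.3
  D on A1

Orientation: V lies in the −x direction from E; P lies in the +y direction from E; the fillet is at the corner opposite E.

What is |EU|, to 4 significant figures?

39.21

E is at the origin; E and V share the same y with |EV| = 36.7 and V on the −x side, so V = (-36.70, 0.000). E and P share the same x with |EP| = 22.1 and P on the +y side, so P = (0.000, 22.10). The virtual corner opposite E is at (-36.70, 22.10). The tangent condition forces ZU to be normal to VU and A1 meets DP tangentially, so ZD is at right angles to DP, with radius 8.3, so the center Z sits 8.3 in from both sides at Z = (-28.40, 13.80). That places the tangent points at U = (-36.70, 13.80) on VU and D = (-28.40, 22.10) on DP. Then |EU| = |U − E| = 39.21.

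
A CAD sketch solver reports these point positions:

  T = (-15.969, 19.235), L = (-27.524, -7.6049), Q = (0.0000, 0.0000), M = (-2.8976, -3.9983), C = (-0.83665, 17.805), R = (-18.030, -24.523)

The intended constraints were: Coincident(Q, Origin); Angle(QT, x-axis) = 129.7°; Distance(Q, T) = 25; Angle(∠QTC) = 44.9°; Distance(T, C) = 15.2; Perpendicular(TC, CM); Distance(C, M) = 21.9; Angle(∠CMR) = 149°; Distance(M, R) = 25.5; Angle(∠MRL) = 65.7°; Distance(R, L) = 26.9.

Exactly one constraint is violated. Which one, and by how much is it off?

Distance(R, L) = 26.9 — off by 7.50.

Q = (0.00, 0.00) ✓; QT at 129.7° ✓; |QT| = 25.00 ✓; ∠QTC = 44.90° ✓; |TC| = 15.20 ✓; ∠(TC, CM) = 90.00° ✓; |CM| = 21.90 ✓; ∠CMR = 149.0° ✓; |MR| = 25.50 ✓; ∠MRL = 65.70° ✓; |RL| = 19.40 ✗.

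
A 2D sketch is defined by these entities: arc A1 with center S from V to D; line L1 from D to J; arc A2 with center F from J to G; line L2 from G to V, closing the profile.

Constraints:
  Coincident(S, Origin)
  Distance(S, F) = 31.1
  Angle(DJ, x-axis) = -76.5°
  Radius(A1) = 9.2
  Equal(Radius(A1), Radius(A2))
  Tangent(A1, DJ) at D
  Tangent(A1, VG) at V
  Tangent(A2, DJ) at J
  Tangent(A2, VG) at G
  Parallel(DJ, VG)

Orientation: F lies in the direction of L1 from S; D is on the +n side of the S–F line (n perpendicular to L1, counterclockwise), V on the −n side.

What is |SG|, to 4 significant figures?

32.43

The slot axis is L1's direction at -76.5°, so u = (cos -76.5°, sin -76.5°) = (0.2334, -0.9724) and n = (−sin -76.5°, cos -76.5°) = (0.9724, 0.2334). S is at the origin and F lies 31.1 along u from S, so F = 31.1·u = (7.260, -30.24). Tangency of A1 to both parallel lines with radius 9.2 puts D and V at S ± 9.2·n: D = (8.946, 2.148), V = (-8.946, -2.148). Equal radii place J and G the same way about F: J = F + 9.2·n = (16.21, -28.09), G = F − 9.2·n = (-1.686, -32.39). Then |SG| = |G − S| = 32.43.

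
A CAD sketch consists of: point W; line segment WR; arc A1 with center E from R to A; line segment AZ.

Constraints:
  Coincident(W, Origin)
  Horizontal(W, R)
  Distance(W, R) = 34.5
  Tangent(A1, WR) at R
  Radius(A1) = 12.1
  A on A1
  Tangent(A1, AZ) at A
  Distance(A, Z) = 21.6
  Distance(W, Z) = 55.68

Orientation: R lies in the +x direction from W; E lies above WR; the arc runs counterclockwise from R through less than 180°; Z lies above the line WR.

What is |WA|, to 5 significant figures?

48.516

Checks: ∠(ER, RW) = 90.00° ✓; |ER| = 12.10 ✓; |EA| = 12.10 ✓; ∠(EA, AZ) = 90.00° ✓; |AZ| = 21.60 ✓; |WZ| = 55.68 ✓.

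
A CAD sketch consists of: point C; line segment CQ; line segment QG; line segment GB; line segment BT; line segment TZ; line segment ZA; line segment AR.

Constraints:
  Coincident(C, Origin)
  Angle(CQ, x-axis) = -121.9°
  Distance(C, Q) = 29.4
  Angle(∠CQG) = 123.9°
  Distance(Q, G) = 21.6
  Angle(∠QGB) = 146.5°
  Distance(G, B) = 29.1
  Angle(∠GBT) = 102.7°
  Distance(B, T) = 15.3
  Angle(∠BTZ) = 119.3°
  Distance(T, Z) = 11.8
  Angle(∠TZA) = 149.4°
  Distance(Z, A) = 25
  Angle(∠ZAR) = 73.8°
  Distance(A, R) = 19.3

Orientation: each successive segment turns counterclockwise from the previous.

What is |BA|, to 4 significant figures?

40.81

C is at the origin; CQ runs at -121.9° with length 29.4, so Q = (-15.54, -24.96). ∠CQG = 123.9° gives QG at -65.80° from the x-axis; with |QG| = 21.6, G = (-6.682, -44.66). ∠QGB = 146.5° gives GB at -32.30° from the x-axis; with |GB| = 29.1, B = (17.92, -60.21). ∠GBT = 102.7° gives BT at 45.00° from the x-axis; with |BT| = 15.3, T = (28.73, -49.39). ∠BTZ = 119.3° gives TZ at 105.7° from the x-axis; with |TZ| = 11.8, Z = (25.54, -38.03). ∠TZA = 149.4° gives ZA at 136.3° from the x-axis; with |ZA| = 25.0, A = (7.467, -20.76). Then |BA| = |A − B| = 40.81.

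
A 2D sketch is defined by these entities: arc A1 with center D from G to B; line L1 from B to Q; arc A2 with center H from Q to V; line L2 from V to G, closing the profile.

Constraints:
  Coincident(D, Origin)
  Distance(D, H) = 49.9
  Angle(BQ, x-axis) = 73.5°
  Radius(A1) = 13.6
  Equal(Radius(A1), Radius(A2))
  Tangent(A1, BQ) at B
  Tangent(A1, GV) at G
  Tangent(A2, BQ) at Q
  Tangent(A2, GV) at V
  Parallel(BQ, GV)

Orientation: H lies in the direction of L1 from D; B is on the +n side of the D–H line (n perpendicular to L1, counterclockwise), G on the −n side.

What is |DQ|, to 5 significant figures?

51.720

Tangency of A1 to both parallel lines with radius 13.6 puts B and G at D ± 13.6·n: B = (-13.040, 3.8626), G = (13.040, -3.8626). Equal radii place Q and V the same way about H: Q = H + 13.6·n = (1.1324, 51.708), V = H − 13.6·n = (27.212, 43.982). Then |DQ| = |Q − D| = 51.720.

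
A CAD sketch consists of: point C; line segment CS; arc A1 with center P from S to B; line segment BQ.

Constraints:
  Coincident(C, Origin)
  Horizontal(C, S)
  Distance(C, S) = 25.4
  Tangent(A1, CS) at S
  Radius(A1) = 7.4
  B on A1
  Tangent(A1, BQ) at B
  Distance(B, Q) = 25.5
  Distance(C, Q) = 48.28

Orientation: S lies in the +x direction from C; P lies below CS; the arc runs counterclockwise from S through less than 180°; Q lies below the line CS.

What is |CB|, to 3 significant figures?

23.3

C is at the origin; CS is horizontal with |CS| = 25.4 and S on the +x side, so S = (25.4, 0.00). Tangency of A1 to CS means the radius PS is perpendicular to CS, so P = S + (0, -7.4) = (25.4, -7.40). Since PB ⟂ BQ (tangency), |PQ| = √(7.4² + 25.5²) = 26.6 regardless of where B sits on A1. So Q lies on both circle(C, 48.28) and circle(P, 26.6); the below-CS intersection is Q = (36.6, -31.5). B is the foot of the tangent from Q: B = (19.8, -12.3).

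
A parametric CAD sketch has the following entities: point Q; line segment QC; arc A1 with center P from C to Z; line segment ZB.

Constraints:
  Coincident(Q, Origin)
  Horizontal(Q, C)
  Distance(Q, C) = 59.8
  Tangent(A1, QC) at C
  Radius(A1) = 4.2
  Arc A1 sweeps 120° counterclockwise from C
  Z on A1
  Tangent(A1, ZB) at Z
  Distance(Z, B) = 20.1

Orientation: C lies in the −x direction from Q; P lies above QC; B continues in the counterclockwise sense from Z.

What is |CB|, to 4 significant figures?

24.56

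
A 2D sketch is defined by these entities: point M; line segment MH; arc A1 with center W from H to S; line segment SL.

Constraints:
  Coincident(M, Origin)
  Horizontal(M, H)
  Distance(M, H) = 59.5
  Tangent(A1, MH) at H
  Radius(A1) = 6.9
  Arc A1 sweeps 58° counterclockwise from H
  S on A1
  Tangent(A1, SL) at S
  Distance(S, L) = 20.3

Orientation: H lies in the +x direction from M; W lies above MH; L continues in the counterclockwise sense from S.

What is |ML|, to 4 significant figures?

78.81

M is at the origin; MH is horizontal with |MH| = 59.5 and H on the +x side, so H = (59.50, 0.000). The tangent condition forces WH to be normal to MH, so W = H + (0, 6.9) = (59.50, 6.900). On A1, H sits at bearing -90° from W; a 58° counterclockwise sweep puts S at bearing -32°, so S = W + 6.9·(cos -32°, sin -32°) = (65.35, 3.244). Tangency of A1 to SL means the radius WS is perpendicular to SL, so SL runs along (−sin -32°, cos -32°); with |SL| = 20.3, L = (76.11, 20.46). Then |ML| = |L − M| = 78.81.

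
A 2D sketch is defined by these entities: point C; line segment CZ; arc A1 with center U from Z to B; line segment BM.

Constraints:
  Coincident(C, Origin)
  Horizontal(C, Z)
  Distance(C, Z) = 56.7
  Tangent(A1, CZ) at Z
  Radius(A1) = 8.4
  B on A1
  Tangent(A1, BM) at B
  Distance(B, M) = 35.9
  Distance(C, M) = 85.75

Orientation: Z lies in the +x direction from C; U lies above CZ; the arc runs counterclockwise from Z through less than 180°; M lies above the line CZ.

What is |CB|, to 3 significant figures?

64.9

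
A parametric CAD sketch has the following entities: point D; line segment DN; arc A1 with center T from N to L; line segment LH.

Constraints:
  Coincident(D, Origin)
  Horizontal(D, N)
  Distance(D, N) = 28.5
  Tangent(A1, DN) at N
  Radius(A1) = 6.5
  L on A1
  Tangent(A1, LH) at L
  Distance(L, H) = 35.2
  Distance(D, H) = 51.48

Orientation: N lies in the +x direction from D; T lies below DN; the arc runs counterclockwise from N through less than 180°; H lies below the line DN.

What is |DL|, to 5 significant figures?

23.484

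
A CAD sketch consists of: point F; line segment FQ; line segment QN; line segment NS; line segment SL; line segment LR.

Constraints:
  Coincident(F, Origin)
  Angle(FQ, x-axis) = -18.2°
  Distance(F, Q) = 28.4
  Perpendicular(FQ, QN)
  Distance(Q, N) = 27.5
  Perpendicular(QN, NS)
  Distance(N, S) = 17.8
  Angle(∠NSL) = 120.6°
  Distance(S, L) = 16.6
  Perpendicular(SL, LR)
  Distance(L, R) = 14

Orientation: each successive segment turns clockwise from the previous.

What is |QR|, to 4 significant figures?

15.45

∠NSL = 120.6° gives SL at 102.4° from the x-axis; with |SL| = 16.6, L = (-2.084, -13.22). SL is perpendicular to LR, so LR runs at 12.40°; with |LR| = 14.0, R = (11.59, -10.22). Then |QR| = |R − Q| = 15.45.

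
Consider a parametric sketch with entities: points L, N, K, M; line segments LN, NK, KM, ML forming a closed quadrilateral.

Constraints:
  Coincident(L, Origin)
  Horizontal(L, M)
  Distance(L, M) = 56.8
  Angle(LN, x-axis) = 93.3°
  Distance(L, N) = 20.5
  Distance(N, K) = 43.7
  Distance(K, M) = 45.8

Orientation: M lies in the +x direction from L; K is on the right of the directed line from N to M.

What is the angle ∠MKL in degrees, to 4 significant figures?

102.2°

L is at the origin; LM is horizontal with |LM| = 56.8 and M in +x, so M = (56.8, 0). LN runs at 93.3° with |LN| = 20.5, so N = (-1.180, 20.47). K is determined by |NK| = 43.7 and |KM| = 45.8 together: it lies at the intersection of circle(N, 43.7) and circle(M, 45.8). With |NM| = 61.49, the foot of the radical line on NM is 29.21 from N and the perpendicular offset is √(43.7² − 29.21²) = 32.50. Taking the right-of-NM solution: K = (15.55, -19.90).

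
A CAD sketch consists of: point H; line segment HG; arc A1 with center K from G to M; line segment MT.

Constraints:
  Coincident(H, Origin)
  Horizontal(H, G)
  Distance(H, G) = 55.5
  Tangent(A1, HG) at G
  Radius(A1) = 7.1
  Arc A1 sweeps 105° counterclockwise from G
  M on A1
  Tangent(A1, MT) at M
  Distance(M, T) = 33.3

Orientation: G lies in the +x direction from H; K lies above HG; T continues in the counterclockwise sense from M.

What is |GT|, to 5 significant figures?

41.141

H is at the origin; H and G share the same y with |HG| = 55.5 and G on the +x side, so G = (55.500, 0.0000). Tangency of A1 to HG means the radius KG is perpendicular to HG, so K = G + (0, 7.1) = (55.500, 7.1000). On A1, G sits at bearing -90° from K; a 105° counterclockwise sweep puts M at bearing 15°, so M = K + 7.1·(cos 15°, sin 15°) = (62.358, 8.9376). The tangent condition forces KM to be normal to MT, so MT runs along (−sin 15°, cos 15°); with |MT| = 33.3, T = (53.739, 41.103). Then |GT| = |T − G| = 41.141.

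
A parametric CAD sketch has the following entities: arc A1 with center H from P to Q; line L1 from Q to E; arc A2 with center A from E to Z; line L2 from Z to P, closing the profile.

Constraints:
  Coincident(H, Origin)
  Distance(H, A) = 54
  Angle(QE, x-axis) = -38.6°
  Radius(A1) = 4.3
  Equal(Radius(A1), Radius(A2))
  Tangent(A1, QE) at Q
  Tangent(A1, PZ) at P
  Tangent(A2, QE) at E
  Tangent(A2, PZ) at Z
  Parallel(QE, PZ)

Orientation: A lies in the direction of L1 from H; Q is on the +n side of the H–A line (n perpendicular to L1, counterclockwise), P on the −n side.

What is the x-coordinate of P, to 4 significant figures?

-2.683

The slot axis is L1's direction at -38.6°, so u = (cos -38.6°, sin -38.6°) = (0.7815, -0.6239) and n = (−sin -38.6°, cos -38.6°) = (0.6239, 0.7815). H is at the origin and A lies 54.0 along u from H, so A = 54.0·u = (42.20, -33.69). Tangency of A1 to both parallel lines with radius 4.3 puts Q and P at H ± 4.3·n: Q = (2.683, 3.361), P = (-2.683, -3.361). So P.x = -2.683.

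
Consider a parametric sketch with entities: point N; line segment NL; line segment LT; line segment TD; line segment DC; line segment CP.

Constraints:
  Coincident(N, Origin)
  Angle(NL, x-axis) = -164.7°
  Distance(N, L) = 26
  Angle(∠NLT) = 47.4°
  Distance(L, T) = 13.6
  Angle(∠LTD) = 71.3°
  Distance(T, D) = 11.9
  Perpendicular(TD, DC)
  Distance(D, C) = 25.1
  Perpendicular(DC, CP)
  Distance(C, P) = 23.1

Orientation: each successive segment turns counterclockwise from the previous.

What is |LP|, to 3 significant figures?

19.8

The perpendicularity gives DC at right angles to TD, so DC runs at 167°; with |DC| = 25.1, C = (-35.2, 3.31). The perpendicularity gives CP at right angles to DC, so CP runs at -103°; with |CP| = 23.1, P = (-40.6, -19.2). Then |LP| = |P − L| = 19.8.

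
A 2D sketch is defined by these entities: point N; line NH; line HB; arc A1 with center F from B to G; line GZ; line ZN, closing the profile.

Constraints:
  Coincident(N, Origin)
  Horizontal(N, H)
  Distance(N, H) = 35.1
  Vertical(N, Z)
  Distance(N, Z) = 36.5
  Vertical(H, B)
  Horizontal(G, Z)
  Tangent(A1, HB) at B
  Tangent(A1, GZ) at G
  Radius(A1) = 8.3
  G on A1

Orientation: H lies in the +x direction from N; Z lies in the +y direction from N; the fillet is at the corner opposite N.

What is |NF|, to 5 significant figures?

38.903

N is at the origin; N and H share the same y with |NH| = 35.1 and H on the +x side, so H = (35.100, 0.0000). NZ is vertical with |NZ| = 36.5 and Z on the +y side, so Z = (0.0000, 36.500). The virtual corner opposite N is at (35.100, 36.500). Since A1 is tangent to HB there, FB ⟂ HB and A1 meets GZ tangentially, so FG is at right angles to GZ, with radius 8.3, so the center F sits 8.3 in from both sides at F = (26.800, 28.200). Then |NF| = |F − N| = 38.903.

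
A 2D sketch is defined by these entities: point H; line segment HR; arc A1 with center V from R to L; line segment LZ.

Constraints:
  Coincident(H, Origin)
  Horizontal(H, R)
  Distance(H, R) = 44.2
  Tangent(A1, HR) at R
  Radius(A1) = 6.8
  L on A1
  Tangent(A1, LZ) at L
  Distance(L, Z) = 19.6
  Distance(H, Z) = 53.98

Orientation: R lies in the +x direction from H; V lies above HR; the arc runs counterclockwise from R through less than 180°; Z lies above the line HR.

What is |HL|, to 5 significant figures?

51.505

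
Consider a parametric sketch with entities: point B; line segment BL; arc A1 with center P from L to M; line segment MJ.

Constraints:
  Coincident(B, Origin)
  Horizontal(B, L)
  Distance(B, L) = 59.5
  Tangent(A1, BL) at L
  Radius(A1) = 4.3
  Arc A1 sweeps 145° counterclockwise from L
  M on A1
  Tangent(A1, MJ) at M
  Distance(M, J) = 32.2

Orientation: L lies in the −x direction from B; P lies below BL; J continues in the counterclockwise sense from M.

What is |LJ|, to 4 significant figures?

35.54

B is at the origin; BL is horizontal with |BL| = 59.5 and L on the −x side, so L = (-59.50, 0.000). A1 meets BL tangentially, so PL is at right angles to BL, so P = L + (0, -4.3) = (-59.50, -4.300). On A1, L sits at bearing 90° from P; a 145° counterclockwise sweep puts M at bearing 235°, so M = P + 4.3·(cos 235°, sin 235°) = (-61.97, -7.822). The tangent condition forces PM to be normal to MJ, so MJ runs along (−sin 235°, cos 235°); with |MJ| = 32.2, J = (-35.59, -26.29). Then |LJ| = |J − L| = 35.54.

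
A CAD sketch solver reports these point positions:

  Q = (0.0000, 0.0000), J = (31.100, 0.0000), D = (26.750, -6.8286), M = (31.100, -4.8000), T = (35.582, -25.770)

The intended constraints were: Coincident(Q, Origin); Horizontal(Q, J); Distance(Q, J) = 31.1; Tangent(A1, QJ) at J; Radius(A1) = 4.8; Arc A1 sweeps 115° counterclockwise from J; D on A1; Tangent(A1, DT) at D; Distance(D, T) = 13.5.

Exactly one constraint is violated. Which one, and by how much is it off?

Distance(D, T) = 13.5 — off by 7.40.

Q = (0.00, 0.00) ✓; Q.y = 0.00, J.y = 0.00 ✓; |QJ| = 31.10 ✓; ∠(MJ, JQ) = 90.00° ✓; |MJ| = 4.800 ✓; bearing(M→D) − bearing(M→J) = 115.0° ✓; |MD| = 4.800 ✓; ∠(MD, DT) = 90.00° ✓; |DT| = 20.90 ✗.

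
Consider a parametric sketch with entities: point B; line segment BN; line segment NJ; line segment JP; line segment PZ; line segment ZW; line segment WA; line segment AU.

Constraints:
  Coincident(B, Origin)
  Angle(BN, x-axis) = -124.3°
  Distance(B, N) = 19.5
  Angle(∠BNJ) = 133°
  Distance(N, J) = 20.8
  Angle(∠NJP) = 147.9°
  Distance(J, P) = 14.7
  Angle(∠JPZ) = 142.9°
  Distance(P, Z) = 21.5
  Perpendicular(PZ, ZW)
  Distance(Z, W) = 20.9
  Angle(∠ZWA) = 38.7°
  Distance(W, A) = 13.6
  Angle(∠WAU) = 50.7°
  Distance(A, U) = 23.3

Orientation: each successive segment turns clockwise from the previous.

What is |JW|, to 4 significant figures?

35.34

B is at the origin; BN runs at -124.3° with length 19.5, so N = (-10.99, -16.11). ∠BNJ = 133.0° gives NJ at -171.3° from the x-axis; with |NJ| = 20.8, J = (-31.55, -19.26). ∠NJP = 147.9° gives JP at 156.6° from the x-axis; with |JP| = 14.7, P = (-45.04, -13.42). ∠JPZ = 142.9° gives PZ at 119.5° from the x-axis; with |PZ| = 21.5, Z = (-55.63, 5.296). PZ ⟂ ZW, so ZW runs at 29.50°; with |ZW| = 20.9, W = (-37.44, 15.59). Then |JW| = |W − J| = 35.34.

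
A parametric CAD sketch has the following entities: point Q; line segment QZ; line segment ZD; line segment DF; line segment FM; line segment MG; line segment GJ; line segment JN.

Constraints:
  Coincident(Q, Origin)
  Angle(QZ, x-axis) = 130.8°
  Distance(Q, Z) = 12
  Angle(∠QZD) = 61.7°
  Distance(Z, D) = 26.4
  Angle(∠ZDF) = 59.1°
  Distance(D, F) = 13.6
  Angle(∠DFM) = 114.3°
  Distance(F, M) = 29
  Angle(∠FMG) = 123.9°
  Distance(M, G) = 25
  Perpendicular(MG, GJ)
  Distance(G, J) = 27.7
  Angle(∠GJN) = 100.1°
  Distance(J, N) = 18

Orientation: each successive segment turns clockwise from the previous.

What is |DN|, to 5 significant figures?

16.972

Q is at the origin; QZ runs at 130.8° with length 12.0, so Z = (-7.8410, 9.0839). ∠QZD = 61.7° gives ZD at 12.500° from the x-axis; with |ZD| = 26.4, D = (17.933, 14.798). ∠ZDF = 59.1° gives DF at -108.40° from the x-axis; with |DF| = 13.6, F = (13.640, 1.8932). ∠DFM = 114.3° gives FM at -174.10° from the x-axis; with |FM| = 29.0, M = (-15.206, -1.0878). ∠FMG = 123.9° gives MG at 129.80° from the x-axis; with |MG| = 25.0, G = (-31.209, 18.119). The perpendicularity gives GJ at right angles to MG, so GJ runs at 39.800°; with |GJ| = 27.7, J = (-9.9273, 35.850). ∠GJN = 100.1° gives JN at -40.100° from the x-axis; with |JN| = 18.0, N = (3.8413, 24.256). Then |DN| = |N − D| = 16.972.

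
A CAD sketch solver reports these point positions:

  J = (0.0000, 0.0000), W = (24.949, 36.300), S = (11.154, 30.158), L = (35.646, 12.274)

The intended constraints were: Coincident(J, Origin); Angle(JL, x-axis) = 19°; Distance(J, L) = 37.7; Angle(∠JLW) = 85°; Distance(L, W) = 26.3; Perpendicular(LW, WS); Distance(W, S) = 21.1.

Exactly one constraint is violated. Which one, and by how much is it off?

Distance(W, S) = 21.1 — off by 6.00.

J = (0.00, 0.00) ✓; JL at 19.00° ✓; |JL| = 37.70 ✓; ∠JLW = 85.00° ✓; |LW| = 26.30 ✓; ∠(LW, WS) = 90.00° ✓; |WS| = 15.10 ✗.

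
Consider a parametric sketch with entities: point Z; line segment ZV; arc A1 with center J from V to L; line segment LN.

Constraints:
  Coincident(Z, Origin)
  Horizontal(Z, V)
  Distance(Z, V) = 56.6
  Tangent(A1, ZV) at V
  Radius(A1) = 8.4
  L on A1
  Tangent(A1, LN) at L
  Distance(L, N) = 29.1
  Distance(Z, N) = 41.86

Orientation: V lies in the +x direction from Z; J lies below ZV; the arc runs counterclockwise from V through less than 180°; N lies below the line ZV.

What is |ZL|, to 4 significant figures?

50.01

Checks: |JL| = 8.400 ✓; ∠(JL, LN) = 90.00° ✓; |LN| = 29.10 ✓; |ZN| = 41.86 ✓.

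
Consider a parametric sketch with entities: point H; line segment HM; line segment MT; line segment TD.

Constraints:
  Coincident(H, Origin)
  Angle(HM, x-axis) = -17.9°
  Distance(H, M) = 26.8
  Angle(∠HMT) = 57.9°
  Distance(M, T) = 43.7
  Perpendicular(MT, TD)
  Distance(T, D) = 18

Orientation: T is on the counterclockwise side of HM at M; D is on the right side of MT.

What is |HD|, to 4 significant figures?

50.24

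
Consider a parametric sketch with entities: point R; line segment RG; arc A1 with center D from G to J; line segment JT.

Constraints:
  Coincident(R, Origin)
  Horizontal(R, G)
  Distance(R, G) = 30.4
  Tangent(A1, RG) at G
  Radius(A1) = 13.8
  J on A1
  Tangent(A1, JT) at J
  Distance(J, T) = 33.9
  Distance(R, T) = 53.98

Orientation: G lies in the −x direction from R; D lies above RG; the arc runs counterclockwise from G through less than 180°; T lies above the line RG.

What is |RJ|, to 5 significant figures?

23.069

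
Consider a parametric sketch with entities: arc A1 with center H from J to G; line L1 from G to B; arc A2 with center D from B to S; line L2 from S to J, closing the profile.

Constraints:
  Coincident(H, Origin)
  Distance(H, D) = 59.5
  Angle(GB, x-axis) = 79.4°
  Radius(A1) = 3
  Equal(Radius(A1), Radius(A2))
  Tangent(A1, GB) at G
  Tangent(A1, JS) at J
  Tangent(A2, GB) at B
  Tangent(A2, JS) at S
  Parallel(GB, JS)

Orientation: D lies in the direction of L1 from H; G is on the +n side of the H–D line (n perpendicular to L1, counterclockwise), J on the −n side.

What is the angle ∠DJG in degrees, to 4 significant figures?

87.11°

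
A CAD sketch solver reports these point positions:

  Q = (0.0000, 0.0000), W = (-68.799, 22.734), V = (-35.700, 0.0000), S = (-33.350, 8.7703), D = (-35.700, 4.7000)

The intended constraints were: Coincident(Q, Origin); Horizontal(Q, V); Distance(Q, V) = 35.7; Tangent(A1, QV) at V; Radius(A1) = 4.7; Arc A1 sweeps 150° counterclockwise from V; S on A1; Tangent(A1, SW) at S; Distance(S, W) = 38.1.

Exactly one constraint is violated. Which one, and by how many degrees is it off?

Tangent(A1, SW) at S — off by 8.50°.

Q = (0.00, 0.00) ✓; Q.y = 0.00, V.y = 0.00 ✓; |QV| = 35.70 ✓; ∠(DV, VQ) = 90.00° ✓; |DV| = 4.700 ✓; bearing(D→S) − bearing(D→V) = 150.0° ✓; |DS| = 4.700 ✓; ∠(DS, SW) = 81.50° ✗; |SW| = 38.10 ✓.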